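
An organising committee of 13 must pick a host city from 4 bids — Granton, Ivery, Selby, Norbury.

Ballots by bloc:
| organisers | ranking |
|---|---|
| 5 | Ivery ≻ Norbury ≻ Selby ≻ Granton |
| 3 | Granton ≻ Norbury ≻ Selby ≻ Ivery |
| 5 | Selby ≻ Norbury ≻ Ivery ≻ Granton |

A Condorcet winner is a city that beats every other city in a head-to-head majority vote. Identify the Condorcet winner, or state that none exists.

Norbury

Check each pair by majority over 13 ballots:
Granton vs Ivery: 3 to 10, Ivery.
Granton vs Selby: 3 to 10, Selby.
Granton vs Norbury: Granton is ranked higher on 3 ballots, Norbury on 10. Norbury wins 10–3.
Ivery vs Selby: 5 for Ivery, 8 for Selby — Selby by 8–5.
Ivery vs Norbury: Ivery is ranked higher on 5 ballots, Norbury on 8. Norbury wins 8–5.
Selby vs Norbury: Selby is ranked higher on 5 ballots, Norbury on 8. Norbury wins 8–5.
Norbury beats each of Granton, Ivery, Selby — Norbury is the Condorcet winner.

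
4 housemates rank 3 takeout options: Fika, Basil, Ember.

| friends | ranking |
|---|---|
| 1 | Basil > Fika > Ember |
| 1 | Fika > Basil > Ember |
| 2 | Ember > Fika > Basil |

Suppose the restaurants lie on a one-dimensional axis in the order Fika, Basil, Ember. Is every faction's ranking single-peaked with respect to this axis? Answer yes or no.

no

Axis positions: Fika=1, Basil=2, Ember=3.
Faction 1 (peak Basil at position 2): ranking walks positions 2-1-3, expanding outward from the peak — single-peaked.
Faction 2 (peak Fika at position 1): ranking walks positions 1-2-3, expanding outward from the peak — single-peaked.
Faction 3: ranking walks positions 3-1-2; Fika is ranked above Basil even though Basil lies between Fika and the peak Ember on the axis — preferences dip and rise again. Not single-peaked.
Faction 3 violates single-peakedness, so the profile is not single-peaked on this axis.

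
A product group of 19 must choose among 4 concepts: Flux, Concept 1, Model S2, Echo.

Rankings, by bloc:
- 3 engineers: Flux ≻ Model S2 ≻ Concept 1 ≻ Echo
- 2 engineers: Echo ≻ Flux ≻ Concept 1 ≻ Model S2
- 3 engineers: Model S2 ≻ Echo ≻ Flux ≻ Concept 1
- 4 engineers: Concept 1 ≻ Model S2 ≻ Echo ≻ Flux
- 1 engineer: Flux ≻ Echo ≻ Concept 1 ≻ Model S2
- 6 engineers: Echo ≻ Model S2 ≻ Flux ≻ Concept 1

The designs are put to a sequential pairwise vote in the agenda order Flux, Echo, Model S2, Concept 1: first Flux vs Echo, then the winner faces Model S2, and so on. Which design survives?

Model S2

Round 1: Flux vs Echo — 4–15, Echo advances.
Round 2: Echo vs Model S2 — 9–10, Model S2 advances.
Round 3: Model S2 vs Concept 1 — 12–7, Model S2 advances.
The agenda winner is Model S2.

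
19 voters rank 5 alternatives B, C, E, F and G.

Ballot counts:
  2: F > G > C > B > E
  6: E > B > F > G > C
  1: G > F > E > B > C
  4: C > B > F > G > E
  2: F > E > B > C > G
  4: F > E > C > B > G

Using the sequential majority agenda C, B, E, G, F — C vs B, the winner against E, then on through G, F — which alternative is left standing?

Round 1: C vs B — 10–9, C advances.
Round 2: C vs E — 6–13, E advances.
Round 3: E vs G — 12–7, E advances.
Round 4: E vs F — 6–13, F advances.
F survives the agenda.

F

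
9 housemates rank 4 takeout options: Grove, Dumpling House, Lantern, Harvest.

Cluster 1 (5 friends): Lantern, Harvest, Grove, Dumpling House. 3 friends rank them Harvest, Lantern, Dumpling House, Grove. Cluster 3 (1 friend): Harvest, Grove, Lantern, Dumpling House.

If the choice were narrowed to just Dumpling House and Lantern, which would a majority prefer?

Lantern

No ballot ranks Dumpling House above Lantern: 0.
Ballots ranking Lantern above Dumpling House: 9 − 0 = 9.
Lantern wins the head-to-head 9–0.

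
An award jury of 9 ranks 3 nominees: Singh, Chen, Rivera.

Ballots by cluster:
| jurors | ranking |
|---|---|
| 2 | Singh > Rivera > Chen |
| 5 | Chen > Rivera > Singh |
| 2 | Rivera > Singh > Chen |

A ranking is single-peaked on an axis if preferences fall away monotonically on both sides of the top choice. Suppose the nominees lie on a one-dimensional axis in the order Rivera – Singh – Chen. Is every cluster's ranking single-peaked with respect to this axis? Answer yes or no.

no

Axis positions: Rivera=1, Singh=2, Chen=3.
Cluster 1 (peak Singh at position 2): ranking walks positions 2-1-3, expanding outward from the peak — single-peaked.
Cluster 2: ranking walks positions 3-1-2; Rivera is ranked above Singh even though Singh lies between Rivera and the peak Chen on the axis — preferences dip and rise again. Not single-peaked.
Cluster 3 (peak Rivera at position 1): ranking walks positions 1-2-3, expanding outward from the peak — single-peaked.
Cluster 2 violates single-peakedness, so the profile is not single-peaked on this axis.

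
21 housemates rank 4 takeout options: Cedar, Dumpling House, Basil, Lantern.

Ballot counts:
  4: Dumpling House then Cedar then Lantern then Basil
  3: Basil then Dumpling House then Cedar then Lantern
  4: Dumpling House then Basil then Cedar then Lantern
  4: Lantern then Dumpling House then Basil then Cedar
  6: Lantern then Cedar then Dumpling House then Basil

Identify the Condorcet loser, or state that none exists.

none

Pairwise majorities:
Cedar vs Dumpling House: Cedar preferred on 6 ballots; Dumpling House wins 15–6.
Cedar vs Basil: Basil wins 11–10.
Cedar vs Lantern: 11 to 10, Cedar.
Dumpling House vs Basil: Dumpling House, 18–3.
Dumpling House vs Lantern: 11 to 10, Dumpling House.
Basil vs Lantern: Basil is ranked higher on 3+4 = 7 ballots, Lantern on 14. Lantern wins 14–7.
No restaurant is winless: Cedar beats Lantern; Dumpling House beats Cedar; Basil beats Cedar; Lantern beats Basil. There is no Condorcet loser.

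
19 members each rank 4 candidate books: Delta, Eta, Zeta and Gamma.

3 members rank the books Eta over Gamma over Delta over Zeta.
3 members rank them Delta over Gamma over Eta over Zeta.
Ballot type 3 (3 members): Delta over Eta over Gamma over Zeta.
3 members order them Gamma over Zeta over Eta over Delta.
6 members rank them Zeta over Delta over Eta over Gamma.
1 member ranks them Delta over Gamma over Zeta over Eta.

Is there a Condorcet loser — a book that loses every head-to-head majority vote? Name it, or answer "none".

none

Pairwise majorities:
Delta vs Eta: Delta, 13–6.
Delta vs Zeta: Delta, 10–9.
Delta vs Gamma: Delta wins 13–6.
Eta vs Zeta: Eta preferred on 3+3+3 = 9 ballots; Zeta wins 10–9.
Eta vs Gamma: 3+3+6 = 12 for Eta, 7 for Gamma — Eta by 12–7.
Zeta vs Gamma: Gamma wins 13–6.
Every book wins at least one matchup (Delta beats Eta; Eta beats Gamma; Zeta beats Eta; Gamma beats Zeta), so there is no Condorcet loser.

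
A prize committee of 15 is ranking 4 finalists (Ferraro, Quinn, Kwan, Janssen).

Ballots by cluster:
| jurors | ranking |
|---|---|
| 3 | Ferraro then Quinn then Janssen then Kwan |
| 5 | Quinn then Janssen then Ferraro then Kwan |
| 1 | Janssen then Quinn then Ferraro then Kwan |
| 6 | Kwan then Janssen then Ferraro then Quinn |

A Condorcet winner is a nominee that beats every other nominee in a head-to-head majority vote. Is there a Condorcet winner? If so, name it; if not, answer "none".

none

Check each pair by majority over 15 ballots:
Ferraro vs Quinn: Ferraro preferred on 3+6 = 9 ballots; Ferraro wins 9–6.
Ferraro vs Kwan: Ferraro is ranked higher on 3+5+1 = 9 ballots, Kwan on 6. Ferraro wins 9–6.
Ferraro vs Janssen: Janssen, 12–3.
Quinn vs Kwan: 3+5+1 = 9 for Quinn, 6 for Kwan — Quinn by 9–6.
Quinn vs Janssen: Quinn wins 8–7.
Kwan vs Janssen: Janssen wins 9–6.
No nominee is unbeaten: Ferraro loses to Janssen; Quinn loses to Ferraro; Kwan loses to Ferraro; Janssen loses to Quinn. In particular Ferraro beats Quinn beats Janssen beats Ferraro is a majority cycle — no Condorcet winner exists.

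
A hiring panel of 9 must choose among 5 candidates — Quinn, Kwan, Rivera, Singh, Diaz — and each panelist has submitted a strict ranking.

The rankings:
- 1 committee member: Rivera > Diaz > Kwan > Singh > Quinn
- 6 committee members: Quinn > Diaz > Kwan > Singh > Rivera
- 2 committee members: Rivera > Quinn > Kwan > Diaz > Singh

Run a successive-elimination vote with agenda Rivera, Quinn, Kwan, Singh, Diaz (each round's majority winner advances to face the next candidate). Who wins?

Round 1: Rivera vs Quinn — 3–6, Quinn advances.
Round 2: Quinn vs Kwan — 8–1, Quinn advances.
Round 3: Quinn vs Singh — 8–1, Quinn advances.
Round 4: Quinn vs Diaz — 8–1, Quinn advances.
Quinn survives the agenda.

Quinn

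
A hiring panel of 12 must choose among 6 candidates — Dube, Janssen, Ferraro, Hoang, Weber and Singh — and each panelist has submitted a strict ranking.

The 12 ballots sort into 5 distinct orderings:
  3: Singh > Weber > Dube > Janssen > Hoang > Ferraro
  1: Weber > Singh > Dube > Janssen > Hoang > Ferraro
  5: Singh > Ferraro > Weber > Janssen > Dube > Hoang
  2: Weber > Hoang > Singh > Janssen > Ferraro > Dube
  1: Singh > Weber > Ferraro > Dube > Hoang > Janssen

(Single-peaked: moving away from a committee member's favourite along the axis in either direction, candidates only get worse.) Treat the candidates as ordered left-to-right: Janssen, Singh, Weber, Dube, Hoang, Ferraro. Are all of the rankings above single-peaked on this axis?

no

Axis positions: Janssen=1, Singh=2, Weber=3, Dube=4, Hoang=5, Ferraro=6.
Faction 1 (peak Singh at position 2): ranking walks positions 2-3-4-1-5-6, expanding outward from the peak — single-peaked.
Faction 2 (peak Weber at position 3): ranking walks positions 3-2-4-1-5-6, expanding outward from the peak — single-peaked.
Faction 3: ranking walks positions 2-6-3-1-4-5; Ferraro is ranked above Weber even though Weber lies between Ferraro and the peak Singh on the axis — preferences dip and rise again. Not single-peaked.
Faction 4: ranking walks positions 3-5-2-1-6-4; Hoang is ranked above Dube even though Dube lies between Hoang and the peak Weber on the axis — preferences dip and rise again. Not single-peaked.
Faction 5: ranking walks positions 2-3-6-4-5-1; Ferraro is ranked above Dube even though Dube lies between Ferraro and the peak Singh on the axis — preferences dip and rise again. Not single-peaked.
Faction 3 violates single-peakedness, so the profile is not single-peaked on this axis.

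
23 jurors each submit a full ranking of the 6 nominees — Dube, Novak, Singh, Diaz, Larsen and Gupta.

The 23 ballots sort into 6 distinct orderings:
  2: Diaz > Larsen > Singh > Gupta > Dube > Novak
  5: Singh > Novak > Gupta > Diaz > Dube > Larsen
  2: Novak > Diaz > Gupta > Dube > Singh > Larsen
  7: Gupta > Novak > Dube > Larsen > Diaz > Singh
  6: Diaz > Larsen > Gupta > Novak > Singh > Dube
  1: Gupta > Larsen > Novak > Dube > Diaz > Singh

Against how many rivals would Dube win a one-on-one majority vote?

1

Dube against each rival (23 jurors):
Dube vs Novak: Novak wins 21–2.
Dube vs Singh: 2+7+1 = 10 for Dube, 13 for Singh — Singh by 13–10.
Dube vs Diaz: Diaz wins 15–8.
Dube vs Larsen: 5+2+7 = 14 for Dube, 9 for Larsen — Dube by 14–9.
Dube vs Gupta: Dube preferred on 0 ballots; Gupta wins 23–0.
Dube beats Larsen; loses to Novak, Singh, Diaz, Gupta — 1 pairwise win.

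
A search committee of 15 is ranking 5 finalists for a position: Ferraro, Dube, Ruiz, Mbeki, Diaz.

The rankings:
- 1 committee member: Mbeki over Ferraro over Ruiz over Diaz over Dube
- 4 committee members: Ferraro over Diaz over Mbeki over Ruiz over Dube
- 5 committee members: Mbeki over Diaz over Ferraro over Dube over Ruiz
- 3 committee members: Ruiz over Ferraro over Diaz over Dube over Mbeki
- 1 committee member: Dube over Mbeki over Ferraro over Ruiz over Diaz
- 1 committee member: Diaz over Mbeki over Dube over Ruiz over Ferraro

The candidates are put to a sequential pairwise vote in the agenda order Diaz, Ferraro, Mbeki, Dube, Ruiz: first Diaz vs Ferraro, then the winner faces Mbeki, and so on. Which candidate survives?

Mbeki

Round 1: Diaz vs Ferraro — 6–9, Ferraro advances.
Round 2: Ferraro vs Mbeki — 7–8, Mbeki advances.
Round 3: Mbeki vs Dube — 11–4, Mbeki advances.
Round 4: Mbeki vs Ruiz — 12–3, Mbeki advances.
Mbeki survives the agenda.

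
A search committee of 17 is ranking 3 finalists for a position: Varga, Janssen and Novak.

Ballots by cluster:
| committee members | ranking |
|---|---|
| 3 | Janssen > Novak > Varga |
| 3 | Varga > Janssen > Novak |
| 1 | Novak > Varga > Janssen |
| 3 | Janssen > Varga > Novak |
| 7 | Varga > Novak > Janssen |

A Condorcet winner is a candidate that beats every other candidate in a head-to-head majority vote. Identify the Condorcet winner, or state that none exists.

Check each pair by majority over 17 ballots:
Varga vs Janssen: Varga is ranked higher on 3+1+7 = 11 ballots, Janssen on 6. Varga wins 11–6.
Varga vs Novak: 3+3+7 = 13 for Varga, 4 for Novak — Varga by 13–4.
Janssen vs Novak: Janssen preferred on 3+3+3 = 9 ballots; Janssen wins 9–8.
Only Varga has no losses; Varga is the Condorcet winner.

Varga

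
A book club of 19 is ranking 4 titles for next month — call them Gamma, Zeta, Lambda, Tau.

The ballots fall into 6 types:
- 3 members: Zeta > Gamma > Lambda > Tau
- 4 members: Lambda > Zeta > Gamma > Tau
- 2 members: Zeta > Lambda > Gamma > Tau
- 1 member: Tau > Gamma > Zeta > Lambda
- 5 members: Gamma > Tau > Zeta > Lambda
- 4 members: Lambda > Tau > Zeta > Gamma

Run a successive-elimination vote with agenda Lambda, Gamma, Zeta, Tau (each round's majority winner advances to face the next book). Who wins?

Tau

Round 1: Lambda vs Gamma — 10–9, Lambda advances.
Round 2: Lambda vs Zeta — 8–11, Zeta advances.
Round 3: Zeta vs Tau — 9–10, Tau advances.
The agenda winner is Tau.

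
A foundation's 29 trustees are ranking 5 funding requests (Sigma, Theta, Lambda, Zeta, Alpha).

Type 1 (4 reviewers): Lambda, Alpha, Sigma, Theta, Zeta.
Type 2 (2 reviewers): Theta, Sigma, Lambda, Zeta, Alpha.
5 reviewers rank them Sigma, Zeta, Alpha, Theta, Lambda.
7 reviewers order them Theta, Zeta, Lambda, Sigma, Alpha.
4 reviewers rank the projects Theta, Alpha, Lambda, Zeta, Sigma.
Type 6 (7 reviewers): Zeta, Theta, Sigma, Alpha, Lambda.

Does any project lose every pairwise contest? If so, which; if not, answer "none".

Pairwise majorities:
Sigma vs Theta: Sigma preferred on 4+5 = 9 ballots; Theta wins 20–9.
Sigma vs Lambda: 2+5+7 = 14 for Sigma, 15 for Lambda — Lambda by 15–14.
Sigma vs Zeta: Zeta, 18–11.
Sigma vs Alpha: Sigma preferred on 2+5+7+7 = 21 ballots; Sigma wins 21–8.
Theta vs Lambda: 2+5+7+4+7 = 25 for Theta, 4 for Lambda — Theta by 25–4.
Theta vs Zeta: Theta, 17–12.
Theta vs Alpha: Theta is ranked higher on 2+7+4+7 = 20 ballots, Alpha on 9. Theta wins 20–9.
Lambda vs Zeta: Lambda preferred on 4+2+4 = 10 ballots; Zeta wins 19–10.
Lambda vs Alpha: Alpha wins 16–13.
Zeta vs Alpha: Zeta is ranked higher on 2+5+7+7 = 21 ballots, Alpha on 8. Zeta wins 21–8.
No project is winless: Sigma beats Alpha; Theta beats Sigma; Lambda beats Sigma; Zeta beats Sigma; Alpha beats Lambda. There is no Condorcet loser.

none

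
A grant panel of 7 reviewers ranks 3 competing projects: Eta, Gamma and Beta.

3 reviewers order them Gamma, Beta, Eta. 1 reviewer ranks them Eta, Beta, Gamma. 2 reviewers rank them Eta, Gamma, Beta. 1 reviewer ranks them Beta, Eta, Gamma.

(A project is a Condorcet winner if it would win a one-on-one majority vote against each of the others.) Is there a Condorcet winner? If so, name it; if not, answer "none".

Pairwise majorities:
Eta vs Gamma: Eta preferred on 1+2+1 = 4 ballots; Eta wins 4–3.
Eta–Beta: Beta 4–3.
Gamma vs Beta: Gamma preferred on 3+2 = 5 ballots; Gamma wins 5–2.
Each project drops at least one matchup (Eta loses to Beta; Gamma loses to Eta; Beta loses to Gamma); the cycle Eta → Gamma → Beta → Eta rules out a Condorcet winner.

none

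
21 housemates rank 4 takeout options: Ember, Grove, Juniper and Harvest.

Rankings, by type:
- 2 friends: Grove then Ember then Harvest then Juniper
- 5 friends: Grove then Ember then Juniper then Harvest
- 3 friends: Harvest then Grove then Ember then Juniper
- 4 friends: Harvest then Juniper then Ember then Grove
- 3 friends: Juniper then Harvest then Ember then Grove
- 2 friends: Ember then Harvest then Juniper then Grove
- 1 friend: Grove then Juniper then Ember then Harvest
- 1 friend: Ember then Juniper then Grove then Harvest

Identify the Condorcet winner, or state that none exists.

none

Pairwise majorities:
Ember–Grove: Grove 11–10.
Ember–Juniper: Ember 13–8.
Ember vs Harvest: Ember wins 11–10.
Grove vs Juniper: Grove wins 11–10.
Grove vs Harvest: Harvest, 12–9.
Juniper vs Harvest: Harvest wins 11–10.
Every restaurant loses at least once (Ember loses to Grove; Grove loses to Harvest; Juniper loses to Ember; Harvest loses to Ember). The majority relation contains the cycle Ember > Harvest > Grove > Ember, so there is no Condorcet winner.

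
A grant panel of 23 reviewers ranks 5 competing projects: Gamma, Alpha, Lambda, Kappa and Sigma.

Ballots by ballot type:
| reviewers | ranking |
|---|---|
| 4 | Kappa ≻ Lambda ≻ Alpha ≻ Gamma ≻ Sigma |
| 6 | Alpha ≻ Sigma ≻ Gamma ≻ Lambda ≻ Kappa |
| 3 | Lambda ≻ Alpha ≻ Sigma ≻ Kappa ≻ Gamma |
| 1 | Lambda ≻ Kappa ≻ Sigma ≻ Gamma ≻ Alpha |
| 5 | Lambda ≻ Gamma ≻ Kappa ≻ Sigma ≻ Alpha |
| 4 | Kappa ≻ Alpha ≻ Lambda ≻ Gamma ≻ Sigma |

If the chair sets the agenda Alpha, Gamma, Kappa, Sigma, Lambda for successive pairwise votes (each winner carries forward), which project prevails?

Round 1: Alpha vs Gamma — 17–6, Alpha advances.
Round 2: Alpha vs Kappa — 9–14, Kappa advances.
Round 3: Kappa vs Sigma — 14–9, Kappa advances.
Round 4: Kappa vs Lambda — 8–15, Lambda advances.
The agenda winner is Lambda.

Lambda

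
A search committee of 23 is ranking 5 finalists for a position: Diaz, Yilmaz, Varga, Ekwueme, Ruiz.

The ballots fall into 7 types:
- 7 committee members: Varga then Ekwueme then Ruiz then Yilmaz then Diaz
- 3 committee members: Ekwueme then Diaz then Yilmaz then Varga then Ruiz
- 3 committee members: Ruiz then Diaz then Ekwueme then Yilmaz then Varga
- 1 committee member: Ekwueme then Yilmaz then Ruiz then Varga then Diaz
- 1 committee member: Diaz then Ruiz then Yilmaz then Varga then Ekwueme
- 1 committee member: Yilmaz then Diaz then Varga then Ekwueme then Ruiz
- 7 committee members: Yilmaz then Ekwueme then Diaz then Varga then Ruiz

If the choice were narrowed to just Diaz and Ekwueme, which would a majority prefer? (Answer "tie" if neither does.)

Ballots ranking Diaz above Ekwueme: 3 + 1 + 1 = 5.
Ballots ranking Ekwueme above Diaz: 23 − 5 = 18.
Ekwueme wins the head-to-head 18–5.

Ekwueme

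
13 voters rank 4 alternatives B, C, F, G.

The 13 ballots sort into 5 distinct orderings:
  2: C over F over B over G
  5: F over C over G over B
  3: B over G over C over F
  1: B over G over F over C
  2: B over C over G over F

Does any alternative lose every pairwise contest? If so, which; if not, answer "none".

Pairwise majorities:
B vs C: B preferred on 3+1+2 = 6 ballots; C wins 7–6.
B vs F: F wins 7–6.
B vs G: B, 8–5.
C vs F: C wins 7–6.
C vs G: 9 to 4, C.
F vs G: F, 7–6.
G loses to every other alternative — it is the Condorcet loser.

G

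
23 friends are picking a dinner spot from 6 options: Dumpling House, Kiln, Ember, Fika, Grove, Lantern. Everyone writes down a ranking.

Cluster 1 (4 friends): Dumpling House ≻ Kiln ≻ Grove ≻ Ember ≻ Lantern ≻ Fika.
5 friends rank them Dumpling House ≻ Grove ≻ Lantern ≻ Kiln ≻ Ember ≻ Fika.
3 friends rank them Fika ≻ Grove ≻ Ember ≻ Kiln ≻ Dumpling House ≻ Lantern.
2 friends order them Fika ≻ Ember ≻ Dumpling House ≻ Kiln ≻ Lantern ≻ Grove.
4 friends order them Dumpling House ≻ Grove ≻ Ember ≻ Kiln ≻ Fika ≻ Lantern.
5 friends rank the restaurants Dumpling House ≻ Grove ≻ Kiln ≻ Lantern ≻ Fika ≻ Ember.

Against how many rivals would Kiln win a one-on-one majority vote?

3

Kiln against each rival (23 friends):
Kiln vs Dumpling House: Kiln is ranked higher on 3 ballots, Dumpling House on 20. Dumpling House wins 20–3.
Kiln vs Ember: Kiln wins 14–9.
Kiln vs Fika: 4+5+4+5 = 18 for Kiln, 5 for Fika — Kiln by 18–5.
Kiln vs Grove: Grove wins 17–6.
Kiln vs Lantern: Kiln is ranked higher on 4+3+2+4+5 = 18 ballots, Lantern on 5. Kiln wins 18–5.
Kiln beats Ember, Fika, Lantern; loses to Dumpling House, Grove — 3 pairwise wins.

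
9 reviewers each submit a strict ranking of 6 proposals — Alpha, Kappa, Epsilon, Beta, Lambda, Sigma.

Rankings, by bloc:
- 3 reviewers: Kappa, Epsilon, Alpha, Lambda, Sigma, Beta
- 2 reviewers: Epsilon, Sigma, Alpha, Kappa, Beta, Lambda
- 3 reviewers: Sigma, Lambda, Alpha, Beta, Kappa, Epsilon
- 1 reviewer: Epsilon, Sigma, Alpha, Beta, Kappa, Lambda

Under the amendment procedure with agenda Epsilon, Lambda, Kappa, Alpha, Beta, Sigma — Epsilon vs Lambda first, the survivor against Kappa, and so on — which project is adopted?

Sigma

Round 1: Epsilon vs Lambda — 6–3, Epsilon advances.
Round 2: Epsilon vs Kappa — 3–6, Kappa advances.
Round 3: Kappa vs Alpha — 3–6, Alpha advances.
Round 4: Alpha vs Beta — 9–0, Alpha advances.
Round 5: Alpha vs Sigma — 3–6, Sigma advances.
Sigma survives the agenda.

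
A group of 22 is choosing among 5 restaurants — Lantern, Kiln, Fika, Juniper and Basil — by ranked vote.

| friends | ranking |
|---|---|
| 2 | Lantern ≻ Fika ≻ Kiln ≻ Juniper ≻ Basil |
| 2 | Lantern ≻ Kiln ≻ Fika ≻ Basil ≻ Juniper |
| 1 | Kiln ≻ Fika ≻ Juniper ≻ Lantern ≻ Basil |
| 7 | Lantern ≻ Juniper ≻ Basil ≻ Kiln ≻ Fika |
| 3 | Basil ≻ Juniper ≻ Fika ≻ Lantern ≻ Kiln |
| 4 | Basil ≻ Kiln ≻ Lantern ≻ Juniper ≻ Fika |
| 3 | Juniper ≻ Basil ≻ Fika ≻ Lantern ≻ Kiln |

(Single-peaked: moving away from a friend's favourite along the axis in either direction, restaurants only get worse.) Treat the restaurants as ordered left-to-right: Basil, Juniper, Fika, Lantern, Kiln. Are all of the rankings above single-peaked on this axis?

Axis positions: Basil=1, Juniper=2, Fika=3, Lantern=4, Kiln=5.
Cluster 1 (peak Lantern at position 4): ranking walks positions 4-3-5-2-1, expanding outward from the peak — single-peaked.
Cluster 2: ranking walks positions 4-5-3-1-2; Basil is ranked above Juniper even though Juniper lies between Basil and the peak Lantern on the axis — preferences dip and rise again. Not single-peaked.
Cluster 3: ranking walks positions 5-3-2-4-1; Fika is ranked above Lantern even though Lantern lies between Fika and the peak Kiln on the axis — preferences dip and rise again. Not single-peaked.
Cluster 4: ranking walks positions 4-2-1-5-3; Juniper is ranked above Fika even though Fika lies between Juniper and the peak Lantern on the axis — preferences dip and rise again. Not single-peaked.
Cluster 5 (peak Basil at position 1): ranking walks positions 1-2-3-4-5, expanding outward from the peak — single-peaked.
Cluster 6: ranking walks positions 1-5-4-2-3; Kiln is ranked above Juniper even though Juniper lies between Kiln and the peak Basil on the axis — preferences dip and rise again. Not single-peaked.
Cluster 7 (peak Juniper at position 2): ranking walks positions 2-1-3-4-5, expanding outward from the peak — single-peaked.
Cluster 2 violates single-peakedness, so the profile is not single-peaked on this axis.

no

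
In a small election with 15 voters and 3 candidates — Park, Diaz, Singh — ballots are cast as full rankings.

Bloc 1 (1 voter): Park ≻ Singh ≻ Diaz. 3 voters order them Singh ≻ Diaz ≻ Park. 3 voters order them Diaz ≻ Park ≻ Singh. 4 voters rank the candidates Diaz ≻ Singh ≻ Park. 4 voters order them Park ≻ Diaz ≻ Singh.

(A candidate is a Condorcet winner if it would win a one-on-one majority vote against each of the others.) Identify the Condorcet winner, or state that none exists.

Diaz

Check each pair by majority over 15 ballots:
Park vs Diaz: Park is ranked higher on 1+4 = 5 ballots, Diaz on 10. Diaz wins 10–5.
Park vs Singh: Park, 8–7.
Diaz vs Singh: Diaz preferred on 3+4+4 = 11 ballots; Diaz wins 11–4.
Diaz wins every pairwise contest, so Diaz is the Condorcet winner.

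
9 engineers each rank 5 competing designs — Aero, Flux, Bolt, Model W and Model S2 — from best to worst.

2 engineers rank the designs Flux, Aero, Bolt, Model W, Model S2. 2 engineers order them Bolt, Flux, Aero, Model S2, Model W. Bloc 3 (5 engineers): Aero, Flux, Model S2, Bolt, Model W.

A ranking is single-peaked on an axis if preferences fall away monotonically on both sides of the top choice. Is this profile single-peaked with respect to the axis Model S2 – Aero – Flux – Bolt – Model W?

yes

Axis positions: Model S2=1, Aero=2, Flux=3, Bolt=4, Model W=5.
Bloc 1 (peak Flux at position 3): ranking walks positions 3-2-4-5-1, expanding outward from the peak — single-peaked.
Bloc 2 (peak Bolt at position 4): ranking walks positions 4-3-2-1-5, expanding outward from the peak — single-peaked.
Bloc 3 (peak Aero at position 2): ranking walks positions 2-3-1-4-5, expanding outward from the peak — single-peaked.
Every ranking is single-peaked on this axis.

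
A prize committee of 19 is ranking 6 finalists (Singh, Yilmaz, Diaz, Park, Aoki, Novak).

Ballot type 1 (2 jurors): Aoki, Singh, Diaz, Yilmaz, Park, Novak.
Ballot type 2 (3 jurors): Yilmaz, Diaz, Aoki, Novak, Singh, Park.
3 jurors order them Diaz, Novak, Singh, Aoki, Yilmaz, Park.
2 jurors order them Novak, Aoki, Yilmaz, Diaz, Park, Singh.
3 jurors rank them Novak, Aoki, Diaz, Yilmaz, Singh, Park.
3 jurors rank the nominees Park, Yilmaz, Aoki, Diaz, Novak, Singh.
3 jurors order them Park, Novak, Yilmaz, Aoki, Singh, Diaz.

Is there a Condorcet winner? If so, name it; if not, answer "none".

none

Check each pair by majority over 19 ballots:
Singh vs Yilmaz: 2+3 = 5 for Singh, 14 for Yilmaz — Yilmaz by 14–5.
Singh–Diaz: Diaz 14–5.
Singh vs Park: 11 to 8, Singh.
Singh vs Aoki: 3 to 16, Aoki.
Singh vs Novak: Novak, 17–2.
Yilmaz vs Diaz: 11 to 8, Yilmaz.
Yilmaz vs Park: Yilmaz wins 13–6.
Yilmaz vs Aoki: Aoki, 10–9.
Yilmaz vs Novak: Yilmaz preferred on 2+3+3 = 8 ballots; Novak wins 11–8.
Diaz vs Park: Diaz preferred on 2+3+3+2+3 = 13 ballots; Diaz wins 13–6.
Diaz vs Aoki: Aoki, 13–6.
Diaz vs Novak: Diaz preferred on 2+3+3+3 = 11 ballots; Diaz wins 11–8.
Park vs Aoki: Park is ranked higher on 3+3 = 6 ballots, Aoki on 13. Aoki wins 13–6.
Park vs Novak: Park preferred on 2+3+3 = 8 ballots; Novak wins 11–8.
Aoki vs Novak: 2+3+3 = 8 for Aoki, 11 for Novak — Novak by 11–8.
Every nominee loses at least once (Singh loses to Yilmaz; Yilmaz loses to Aoki; Diaz loses to Yilmaz; Park loses to Singh; Aoki loses to Novak; Novak loses to Diaz). The majority relation contains the cycle Yilmaz → Diaz → Novak → Yilmaz, so there is no Condorcet winner.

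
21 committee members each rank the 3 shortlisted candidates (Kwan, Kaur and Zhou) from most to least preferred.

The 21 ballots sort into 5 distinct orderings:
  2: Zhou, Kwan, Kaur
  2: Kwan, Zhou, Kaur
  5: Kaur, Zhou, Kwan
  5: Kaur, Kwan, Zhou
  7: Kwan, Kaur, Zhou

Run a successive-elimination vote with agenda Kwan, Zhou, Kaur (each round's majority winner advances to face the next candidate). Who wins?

Kwan

Round 1: Kwan vs Zhou — 14–7, Kwan advances.
Round 2: Kwan vs Kaur — 11–10, Kwan advances.
The agenda winner is Kwan.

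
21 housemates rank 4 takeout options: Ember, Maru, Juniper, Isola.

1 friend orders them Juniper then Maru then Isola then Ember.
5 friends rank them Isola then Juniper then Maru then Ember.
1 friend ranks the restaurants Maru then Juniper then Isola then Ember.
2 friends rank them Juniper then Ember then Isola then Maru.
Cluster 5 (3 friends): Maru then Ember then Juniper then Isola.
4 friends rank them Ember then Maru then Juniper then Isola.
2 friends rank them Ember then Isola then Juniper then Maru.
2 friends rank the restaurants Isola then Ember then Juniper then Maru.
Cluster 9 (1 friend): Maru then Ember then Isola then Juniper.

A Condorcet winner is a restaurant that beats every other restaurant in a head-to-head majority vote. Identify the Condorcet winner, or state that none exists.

Check each pair by majority over 21 ballots:
Ember vs Maru: 2+4+2+2 = 10 for Ember, 11 for Maru — Maru by 11–10.
Ember vs Juniper: Ember is ranked higher on 3+4+2+2+1 = 12 ballots, Juniper on 9. Ember wins 12–9.
Ember vs Isola: 12 to 9, Ember.
Maru vs Juniper: Maru preferred on 1+3+4+1 = 9 ballots; Juniper wins 12–9.
Maru vs Isola: Maru preferred on 1+1+3+4+1 = 10 ballots; Isola wins 11–10.
Juniper vs Isola: 1+1+2+3+4 = 11 for Juniper, 10 for Isola — Juniper by 11–10.
No restaurant is unbeaten: Ember loses to Maru; Maru loses to Juniper; Juniper loses to Ember; Isola loses to Ember. In particular Ember → Juniper → Maru → Ember is a majority cycle — no Condorcet winner exists.

none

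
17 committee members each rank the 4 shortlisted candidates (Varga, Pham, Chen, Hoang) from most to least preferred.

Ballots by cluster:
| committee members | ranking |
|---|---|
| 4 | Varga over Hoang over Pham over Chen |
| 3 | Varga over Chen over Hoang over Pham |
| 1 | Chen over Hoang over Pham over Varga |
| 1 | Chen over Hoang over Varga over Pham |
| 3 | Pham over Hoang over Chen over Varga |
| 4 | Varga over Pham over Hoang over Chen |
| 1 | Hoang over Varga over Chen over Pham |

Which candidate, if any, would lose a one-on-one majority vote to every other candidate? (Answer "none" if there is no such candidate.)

Chen

Pairwise majorities:
Varga vs Pham: Varga, 13–4.
Varga vs Chen: 4+3+4+1 = 12 for Varga, 5 for Chen — Varga by 12–5.
Varga vs Hoang: Varga preferred on 4+3+4 = 11 ballots; Varga wins 11–6.
Pham vs Chen: Pham, 11–6.
Pham vs Hoang: 7 to 10, Hoang.
Chen vs Hoang: Chen is ranked higher on 3+1+1 = 5 ballots, Hoang on 12. Hoang wins 12–5.
Chen loses to every other candidate — it is the Condorcet loser.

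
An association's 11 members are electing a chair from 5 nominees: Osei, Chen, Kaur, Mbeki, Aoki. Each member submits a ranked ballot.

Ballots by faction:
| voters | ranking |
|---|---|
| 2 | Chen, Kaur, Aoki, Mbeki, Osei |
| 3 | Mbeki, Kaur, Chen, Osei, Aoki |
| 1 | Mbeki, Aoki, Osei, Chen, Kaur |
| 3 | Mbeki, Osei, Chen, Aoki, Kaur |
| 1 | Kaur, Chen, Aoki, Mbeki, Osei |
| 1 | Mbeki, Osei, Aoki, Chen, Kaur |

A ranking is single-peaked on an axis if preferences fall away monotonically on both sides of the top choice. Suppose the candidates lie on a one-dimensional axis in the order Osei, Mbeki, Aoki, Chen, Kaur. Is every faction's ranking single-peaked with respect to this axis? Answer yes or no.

Axis positions: Osei=1, Mbeki=2, Aoki=3, Chen=4, Kaur=5.
Faction 1 (peak Chen at position 4): ranking walks positions 4-5-3-2-1, expanding outward from the peak — single-peaked.
Faction 2: ranking walks positions 2-5-4-1-3; Kaur is ranked above Aoki even though Aoki lies between Kaur and the peak Mbeki on the axis — preferences dip and rise again. Not single-peaked.
Faction 3 (peak Mbeki at position 2): ranking walks positions 2-3-1-4-5, expanding outward from the peak — single-peaked.
Faction 4: ranking walks positions 2-1-4-3-5; Chen is ranked above Aoki even though Aoki lies between Chen and the peak Mbeki on the axis — preferences dip and rise again. Not single-peaked.
Faction 5 (peak Kaur at position 5): ranking walks positions 5-4-3-2-1, expanding outward from the peak — single-peaked.
Faction 6 (peak Mbeki at position 2): ranking walks positions 2-1-3-4-5, expanding outward from the peak — single-peaked.
Faction 2 violates single-peakedness, so the profile is not single-peaked on this axis.

no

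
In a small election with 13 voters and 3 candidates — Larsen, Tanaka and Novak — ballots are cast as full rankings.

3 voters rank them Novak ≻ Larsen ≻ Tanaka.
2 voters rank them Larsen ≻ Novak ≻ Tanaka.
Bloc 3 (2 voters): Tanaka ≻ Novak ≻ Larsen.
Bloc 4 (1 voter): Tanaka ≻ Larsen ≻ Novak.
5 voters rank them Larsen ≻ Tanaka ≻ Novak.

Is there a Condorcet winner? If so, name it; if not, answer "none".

Larsen

Check each pair by majority over 13 ballots:
Larsen vs Tanaka: Larsen wins 10–3.
Larsen vs Novak: Larsen is ranked higher on 2+1+5 = 8 ballots, Novak on 5. Larsen wins 8–5.
Tanaka vs Novak: Tanaka preferred on 2+1+5 = 8 ballots; Tanaka wins 8–5.
Only Larsen has no losses; Larsen is the Condorcet winner.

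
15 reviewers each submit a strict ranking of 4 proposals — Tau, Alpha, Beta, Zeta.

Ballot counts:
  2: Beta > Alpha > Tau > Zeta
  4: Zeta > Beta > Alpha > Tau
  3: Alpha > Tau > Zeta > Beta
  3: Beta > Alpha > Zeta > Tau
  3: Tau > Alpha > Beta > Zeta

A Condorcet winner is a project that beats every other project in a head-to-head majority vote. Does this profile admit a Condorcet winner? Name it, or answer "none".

Head-to-head results (15 reviewers):
Tau vs Alpha: 3 to 12, Alpha.
Tau vs Beta: Tau is ranked higher on 3+3 = 6 ballots, Beta on 9. Beta wins 9–6.
Tau vs Zeta: Tau is ranked higher on 2+3+3 = 8 ballots, Zeta on 7. Tau wins 8–7.
Alpha vs Beta: 6 to 9, Beta.
Alpha vs Zeta: 2+3+3+3 = 11 for Alpha, 4 for Zeta — Alpha by 11–4.
Beta vs Zeta: Beta preferred on 2+3+3 = 8 ballots; Beta wins 8–7.
Only Beta has no losses; Beta is the Condorcet winner.

Beta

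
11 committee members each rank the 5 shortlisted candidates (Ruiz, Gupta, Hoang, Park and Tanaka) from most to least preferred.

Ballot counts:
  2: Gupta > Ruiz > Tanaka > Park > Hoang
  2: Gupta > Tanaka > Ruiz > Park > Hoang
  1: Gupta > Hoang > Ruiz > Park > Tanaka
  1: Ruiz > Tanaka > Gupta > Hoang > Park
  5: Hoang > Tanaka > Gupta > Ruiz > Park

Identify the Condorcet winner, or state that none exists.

Check each pair by majority over 11 ballots:
Ruiz–Gupta: Gupta 10–1.
Ruiz vs Hoang: Hoang, 6–5.
Ruiz vs Park: Ruiz is ranked higher on 2+2+1+1+5 = 11 ballots, Park on 0. Ruiz wins 11–0.
Ruiz vs Tanaka: 4 to 7, Tanaka.
Gupta vs Hoang: 2+2+1+1 = 6 for Gupta, 5 for Hoang — Gupta by 6–5.
Gupta vs Park: 2+2+1+1+5 = 11 for Gupta, 0 for Park — Gupta by 11–0.
Gupta–Tanaka: Tanaka 6–5.
Hoang vs Park: Hoang wins 7–4.
Hoang vs Tanaka: 6 to 5, Hoang.
Park vs Tanaka: 1 to 10, Tanaka.
Each candidate drops at least one matchup (Ruiz loses to Gupta; Gupta loses to Tanaka; Hoang loses to Gupta; Park loses to Ruiz; Tanaka loses to Hoang); the cycle Gupta > Hoang > Tanaka > Gupta rules out a Condorcet winner.

none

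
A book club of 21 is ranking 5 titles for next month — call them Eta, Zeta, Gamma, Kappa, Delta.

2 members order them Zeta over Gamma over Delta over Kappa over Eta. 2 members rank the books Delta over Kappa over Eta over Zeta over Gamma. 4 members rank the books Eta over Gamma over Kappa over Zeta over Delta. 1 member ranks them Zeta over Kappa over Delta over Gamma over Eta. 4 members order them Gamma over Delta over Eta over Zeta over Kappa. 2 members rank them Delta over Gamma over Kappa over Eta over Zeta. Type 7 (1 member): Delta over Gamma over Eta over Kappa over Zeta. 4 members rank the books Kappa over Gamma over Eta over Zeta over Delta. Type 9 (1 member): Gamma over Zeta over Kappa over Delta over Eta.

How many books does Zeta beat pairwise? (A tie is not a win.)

1

Zeta against each rival (21 members):
Zeta vs Eta: Zeta is ranked higher on 2+1+1 = 4 ballots, Eta on 17. Eta wins 17–4.
Zeta–Gamma: Gamma 16–5.
Zeta–Kappa: Kappa 13–8.
Zeta–Delta: Zeta 12–9.
Zeta beats Delta; loses to Eta, Gamma, Kappa — 1 pairwise win.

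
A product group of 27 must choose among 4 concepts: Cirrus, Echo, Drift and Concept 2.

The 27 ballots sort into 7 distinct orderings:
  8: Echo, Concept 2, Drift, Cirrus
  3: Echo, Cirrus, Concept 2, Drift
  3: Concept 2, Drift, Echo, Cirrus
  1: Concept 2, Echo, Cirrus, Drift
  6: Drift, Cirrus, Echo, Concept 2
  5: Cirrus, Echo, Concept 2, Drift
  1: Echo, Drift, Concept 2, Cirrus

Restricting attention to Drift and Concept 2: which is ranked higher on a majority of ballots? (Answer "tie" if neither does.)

Concept 2

Ballots ranking Drift above Concept 2: 6 + 1 = 7.
Ballots ranking Concept 2 above Drift: 27 − 7 = 20.
Concept 2 wins the head-to-head 20–7.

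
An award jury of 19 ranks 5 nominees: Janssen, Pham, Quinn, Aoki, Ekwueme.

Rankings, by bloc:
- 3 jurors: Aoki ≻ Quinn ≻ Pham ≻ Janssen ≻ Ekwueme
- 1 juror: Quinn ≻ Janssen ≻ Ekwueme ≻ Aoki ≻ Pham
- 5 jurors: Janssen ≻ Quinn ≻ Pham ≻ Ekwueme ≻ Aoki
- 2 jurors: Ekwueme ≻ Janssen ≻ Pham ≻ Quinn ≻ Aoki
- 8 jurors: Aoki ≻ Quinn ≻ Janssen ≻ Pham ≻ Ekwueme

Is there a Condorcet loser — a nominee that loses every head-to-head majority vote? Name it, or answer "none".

Ekwueme

Pairwise majorities:
Janssen vs Pham: Janssen, 16–3.
Janssen vs Quinn: Quinn, 12–7.
Janssen vs Aoki: 8 to 11, Aoki.
Janssen–Ekwueme: Janssen 17–2.
Pham vs Quinn: Quinn wins 17–2.
Pham vs Aoki: Aoki, 12–7.
Pham vs Ekwueme: Pham, 16–3.
Quinn vs Aoki: Quinn preferred on 1+5+2 = 8 ballots; Aoki wins 11–8.
Quinn vs Ekwueme: Quinn is ranked higher on 3+1+5+8 = 17 ballots, Ekwueme on 2. Quinn wins 17–2.
Aoki vs Ekwueme: Aoki wins 11–8.
Ekwueme loses to every other nominee — it is the Condorcet loser.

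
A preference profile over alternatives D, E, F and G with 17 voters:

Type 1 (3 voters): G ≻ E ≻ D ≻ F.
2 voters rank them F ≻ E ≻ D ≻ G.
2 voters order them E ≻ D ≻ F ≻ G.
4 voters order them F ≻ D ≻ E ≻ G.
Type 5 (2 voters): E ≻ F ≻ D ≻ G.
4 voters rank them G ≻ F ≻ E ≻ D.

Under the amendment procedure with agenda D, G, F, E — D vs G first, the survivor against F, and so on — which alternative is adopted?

Round 1: D vs G — 10–7, D advances.
Round 2: D vs F — 5–12, F advances.
Round 3: F vs E — 10–7, F advances.
F survives the agenda.

F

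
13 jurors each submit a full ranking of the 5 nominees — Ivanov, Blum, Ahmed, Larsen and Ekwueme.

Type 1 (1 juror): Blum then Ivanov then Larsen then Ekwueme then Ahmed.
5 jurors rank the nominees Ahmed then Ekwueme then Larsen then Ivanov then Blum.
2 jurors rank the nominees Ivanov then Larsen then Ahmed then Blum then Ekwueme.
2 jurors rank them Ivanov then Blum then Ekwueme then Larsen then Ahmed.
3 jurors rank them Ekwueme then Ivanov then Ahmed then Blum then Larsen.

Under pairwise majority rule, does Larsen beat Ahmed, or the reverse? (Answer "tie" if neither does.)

Ballots ranking Larsen above Ahmed: 1 + 2 + 2 = 5.
Ballots ranking Ahmed above Larsen: 13 − 5 = 8.
Ahmed wins the head-to-head 8–5.

Ahmed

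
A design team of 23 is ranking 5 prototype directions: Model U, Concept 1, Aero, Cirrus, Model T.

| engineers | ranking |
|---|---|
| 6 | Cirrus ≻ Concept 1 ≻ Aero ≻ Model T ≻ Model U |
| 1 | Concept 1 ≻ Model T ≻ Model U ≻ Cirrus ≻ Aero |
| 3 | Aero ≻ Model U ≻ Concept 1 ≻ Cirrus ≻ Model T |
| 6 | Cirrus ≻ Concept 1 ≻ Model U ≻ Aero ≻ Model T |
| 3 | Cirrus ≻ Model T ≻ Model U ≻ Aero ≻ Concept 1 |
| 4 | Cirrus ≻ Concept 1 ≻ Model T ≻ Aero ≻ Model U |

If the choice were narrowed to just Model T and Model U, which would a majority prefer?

Model T

Ballots ranking Model T above Model U: 6 + 1 + 3 + 4 = 14.
Ballots ranking Model U above Model T: 23 − 14 = 9.
Model T wins the head-to-head 14–9.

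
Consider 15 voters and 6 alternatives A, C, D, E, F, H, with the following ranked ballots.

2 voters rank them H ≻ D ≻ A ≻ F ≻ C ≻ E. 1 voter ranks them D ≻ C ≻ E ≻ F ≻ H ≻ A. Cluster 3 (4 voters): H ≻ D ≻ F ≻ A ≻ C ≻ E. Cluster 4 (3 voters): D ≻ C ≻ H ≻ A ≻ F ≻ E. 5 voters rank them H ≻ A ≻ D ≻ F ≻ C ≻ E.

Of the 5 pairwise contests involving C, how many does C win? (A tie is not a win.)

C against each rival (15 voters):
C vs A: 1+3 = 4 for C, 11 for A — A by 11–4.
C vs D: D wins 15–0.
C–E: C 15–0.
C vs F: 4 to 11, F.
C vs H: C is ranked higher on 1+3 = 4 ballots, H on 11. H wins 11–4.
C beats E; loses to A, D, F, H — 1 pairwise win.

1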